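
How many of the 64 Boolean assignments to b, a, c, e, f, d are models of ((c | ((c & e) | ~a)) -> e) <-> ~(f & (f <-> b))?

36

Initial set: {T (((c | ((c & e) | ~a)) -> e) <-> ~(f & (f <-> b)))}.
T (((c | ((c & e) | ~a)) -> e) <-> ~(f & (f <-> b))): β-rule — branch into T ((c | ((c & e) | ~a)) -> e), T ~(f & (f <-> b))  //  F ((c | ((c & e) | ~a)) -> e), F ~(f & (f <-> b)).
  branch 1 (add T ((c | ((c & e) | ~a)) -> e), T ~(f & (f <-> b))):
    T ((c | ((c & e) | ~a)) -> e): β-rule — branch into F (c | ((c & e) | ~a))  //  T e.
      branch 1.1 (add F (c | ((c & e) | ~a))):
        F (c | ((c & e) | ~a)): α-rule — add F c, F ((c & e) | ~a).
        F ((c & e) | ~a): α-rule — add F (c & e), F ~a.
        T ~(f & (f <-> b)): β-rule — branch into F f  //  F (f <-> b).
          branch 1.1.1 (add F f):
            F (c & e): β-rule — branch into F c  //  F e.
              branch 1.1.1.1 (add F c):
                ○ open, literals {a=1, c=0, f=0}.
              branch 1.1.1.2 (add F e):
                ○ open, literals {a=1, c=0, e=0, f=0}.
          branch 1.1.2 (add F (f <-> b)):
            F (c & e): β-rule — branch into F c  //  F e.
              branch 1.1.2.1 (add F c):
                F (f <-> b): β-rule — branch into T f, F b  //  F f, T b.
                  branch 1.1.2.1.1 (add T f, F b):
                    ○ open, literals {a=1, b=0, c=0, f=1}.
                  branch 1.1.2.1.2 (add F f, T b):
                    ○ open, literals {a=1, b=1, c=0, f=0}.
              branch 1.1.2.2 (add F e):
                F (f <-> b): β-rule — branch into T f, F b  //  F f, T b.
                  branch 1.1.2.2.1 (add T f, F b):
                    ○ open, literals {a=1, b=0, c=0, e=0, f=1}.
                  branch 1.1.2.2.2 (add F f, T b):
                    ○ open, literals {a=1, b=1, c=0, e=0, f=0}.
      branch 1.2 (add T e):
        T ~(f & (f <-> b)): β-rule — branch into F f  //  F (f <-> b).
          branch 1.2.1 (add F f):
            ○ open, literals {e=1, f=0}.
          branch 1.2.2 (add F (f <-> b)):
            F (f <-> b): β-rule — branch into T f, F b  //  F f, T b.
              branch 1.2.2.1 (add T f, F b):
                ○ open, literals {b=0, e=1, f=1}.
              branch 1.2.2.2 (add F f, T b):
                ○ open, literals {b=1, e=1, f=0}.
  branch 2 (add F ((c | ((c & e) | ~a)) -> e), F ~(f & (f <-> b))):
    F ((c | ((c & e) | ~a)) -> e): α-rule — add T (c | ((c & e) | ~a)), F e.
    F ~(f & (f <-> b)): α-rule — add T f, T (f <-> b).
    T (c | ((c & e) | ~a)): β-rule — branch into T c  //  T ((c & e) | ~a).
      branch 2.1 (add T c):
        T (f <-> b): β-rule — branch into T f, T b  //  F f, F b.
          branch 2.1.1 (add T f, T b):
            ○ open, literals {b=1, c=1, e=0, f=1}.
          branch 2.1.2 (add F f, F b):
            × closes — contains both f and ~f.
      branch 2.2 (add T ((c & e) | ~a)):
        T (f <-> b): β-rule — branch into T f, T b  //  F f, F b.
          branch 2.2.1 (add T f, T b):
            T ((c & e) | ~a): β-rule — branch into T (c & e)  //  T ~a.
              branch 2.2.1.1 (add T (c & e)):
                T (c & e): α-rule — add T c, T e.
                × closes — contains both e and ~e.
              branch 2.2.1.2 (add T ~a):
                ○ open, literals {a=0, b=1, e=0, f=1}.
          branch 2.2.2 (add F f, F b):
            × closes — contains both f and ~f.
3 branches closed, 11 open.
Each open branch fixes some atoms; the unmentioned ones are free. Counting distinct full assignments: branch {a=1, c=0, f=0} (b, e, d) contributes 8 new; branch {a=1, c=0, e=0, f=0} (b, d) contributes 0 new; branch {a=1, b=0, c=0, f=1} (e, d) contributes 4 new; branch {a=1, b=1, c=0, f=0} (e, d) contributes 0 new; branch {a=1, b=0, c=0, e=0, f=1} (d) contributes 0 new; branch {a=1, b=1, c=0, e=0, f=0} (d) contributes 0 new; branch {e=1, f=0} (b, a, c, d) contributes 12 new; branch {b=0, e=1, f=1} (a, c, d) contributes 6 new; branch {b=1, e=1, f=0} (a, c, d) contributes 0 new; branch {b=1, c=1, e=0, f=1} (a, d) contributes 4 new; branch {a=0, b=1, e=0, f=1} (c, d) contributes 2 new. Total: 36.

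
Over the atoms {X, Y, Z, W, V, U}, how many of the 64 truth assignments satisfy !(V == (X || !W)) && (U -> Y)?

24

Initial set: {(!(V == (X || !W)) && (U -> Y))}.
(!(V == (X || !W)) && (U -> Y)): α-rule — add !(V == (X || !W)), (U -> Y).
!(V == (X || !W)): β-rule — branch into V, !(X || !W)  //  !V, (X || !W).
  branch 1 (add V, !(X || !W)):
    !(X || !W): α-rule — add !X, !!W.
    (U -> Y): β-rule — branch into !U  //  Y.
      branch 1.1 (add !U):
        ○ open, literals {U=0, V=1, W=1, X=0}.
      branch 1.2 (add Y):
        ○ open, literals {V=1, W=1, X=0, Y=1}.
  branch 2 (add !V, (X || !W)):
    (U -> Y): β-rule — branch into !U  //  Y.
      branch 2.1 (add !U):
        (X || !W): β-rule — branch into X  //  !W.
          branch 2.1.1 (add X):
            ○ open, literals {U=0, V=0, X=1}.
          branch 2.1.2 (add !W):
            ○ open, literals {U=0, V=0, W=0}.
      branch 2.2 (add Y):
        (X || !W): β-rule — branch into X  //  !W.
          branch 2.2.1 (add X):
            ○ open, literals {V=0, X=1, Y=1}.
          branch 2.2.2 (add !W):
            ○ open, literals {V=0, W=0, Y=1}.
0 branches closed, 6 open.
Each open branch fixes some atoms; the unmentioned ones are free. Counting distinct full assignments: branch {U=0, V=1, W=1, X=0} (Y, Z) contributes 4 new; branch {V=1, W=1, X=0, Y=1} (Z, U) contributes 2 new; branch {U=0, V=0, X=1} (Y, Z, W) contributes 8 new; branch {U=0, V=0, W=0} (X, Y, Z) contributes 4 new; branch {V=0, X=1, Y=1} (Z, W, U) contributes 4 new; branch {V=0, W=0, Y=1} (X, Z, U) contributes 2 new. Total: 24.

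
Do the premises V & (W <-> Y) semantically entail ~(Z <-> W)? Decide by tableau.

No

Initial set: {T (V & (W <-> Y)); F ~(Z <-> W)}.
T (V & (W <-> Y)): α-rule — add T V, T (W <-> Y).
F ~(Z <-> W): β-rule — branch into T Z, T W  //  F Z, F W.
  branch 1 (add T Z, T W):
    T (W <-> Y): β-rule — branch into T W, T Y  //  F W, F Y.
      branch 1.1 (add T W, T Y):
        ○ open, literals {V=true, W=true, Y=true, Z=true}.
      branch 1.2 (add F W, F Y):
        × closes — contains both W and ~W.
  branch 2 (add F Z, F W):
    T (W <-> Y): β-rule — branch into T W, T Y  //  F W, F Y.
      branch 2.1 (add T W, T Y):
        × closes — contains both W and ~W.
      branch 2.2 (add F W, F Y):
        ○ open, literals {V=true, W=false, Y=false, Z=false}.
2 branches closed, 2 open.
An open branch gives a countermodel: V=true, W=true, Y=true, Z=true (unmentioned atoms arbitrary); the premises hold there but the conclusion fails.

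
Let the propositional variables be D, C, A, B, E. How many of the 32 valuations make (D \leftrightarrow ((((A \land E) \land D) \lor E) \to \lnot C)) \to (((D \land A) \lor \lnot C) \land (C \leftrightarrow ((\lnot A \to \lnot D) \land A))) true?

22

Initial set: {((D \leftrightarrow ((((A \land E) \land D) \lor E) \to \lnot C)) \to (((D \land A) \lor \lnot C) \land (C \leftrightarrow ((\lnot A \to \lnot D) \land A))))}.
((D \leftrightarrow ((((A \land E) \land D) \lor E) \to \lnot C)) \to (((D \land A) \lor \lnot C) \land (C \leftrightarrow ((\lnot A \to \lnot D) \land A)))): β-rule — branch into \lnot (D \leftrightarrow ((((A \land E) \land D) \lor E) \to \lnot C))  //  (((D \land A) \lor \lnot C) \land (C \leftrightarrow ((\lnot A \to \lnot D) \land A))).
  branch 1 (add \lnot (D \leftrightarrow ((((A \land E) \land D) \lor E) \to \lnot C))):
    \lnot (D \leftrightarrow ((((A \land E) \land D) \lor E) \to \lnot C)): β-rule — branch into D, \lnot ((((A \land E) \land D) \lor E) \to \lnot C)  //  \lnot D, ((((A \land E) \land D) \lor E) \to \lnot C).
      branch 1.1 (add D, \lnot ((((A \land E) \land D) \lor E) \to \lnot C)):
        \lnot ((((A \land E) \land D) \lor E) \to \lnot C): α-rule — add (((A \land E) \land D) \lor E), \lnot \lnot C.
        (((A \land E) \land D) \lor E): β-rule — branch into ((A \land E) \land D)  //  E.
          branch 1.1.1 (add ((A \land E) \land D)):
            ((A \land E) \land D): α-rule — add (A \land E), D.
            (A \land E): α-rule — add A, E.
            ○ open, literals {A=1, C=1, D=1, E=1}.
          branch 1.1.2 (add E):
            ○ open, literals {C=1, D=1, E=1}.
      branch 1.2 (add \lnot D, ((((A \land E) \land D) \lor E) \to \lnot C)):
        ((((A \land E) \land D) \lor E) \to \lnot C): β-rule — branch into \lnot (((A \land E) \land D) \lor E)  //  \lnot C.
          branch 1.2.1 (add \lnot (((A \land E) \land D) \lor E)):
            \lnot (((A \land E) \land D) \lor E): α-rule — add \lnot ((A \land E) \land D), \lnot E.
            \lnot ((A \land E) \land D): β-rule — branch into \lnot (A \land E)  //  \lnot D.
              branch 1.2.1.1 (add \lnot (A \land E)):
                \lnot (A \land E): β-rule — branch into \lnot A  //  \lnot E.
                  branch 1.2.1.1.1 (add \lnot A):
                    ○ open, literals {A=0, D=0, E=0}.
                  branch 1.2.1.1.2 (add \lnot E):
                    ○ open, literals {D=0, E=0}.
              branch 1.2.1.2 (add \lnot D):
                ○ open, literals {D=0, E=0}.
          branch 1.2.2 (add \lnot C):
            ○ open, literals {C=0, D=0}.
  branch 2 (add (((D \land A) \lor \lnot C) \land (C \leftrightarrow ((\lnot A \to \lnot D) \land A)))):
    (((D \land A) \lor \lnot C) \land (C \leftrightarrow ((\lnot A \to \lnot D) \land A))): α-rule — add ((D \land A) \lor \lnot C), (C \leftrightarrow ((\lnot A \to \lnot D) \land A)).
    ((D \land A) \lor \lnot C): β-rule — branch into (D \land A)  //  \lnot C.
      branch 2.1 (add (D \land A)):
        (D \land A): α-rule — add D, A.
        (C \leftrightarrow ((\lnot A \to \lnot D) \land A)): β-rule — branch into C, ((\lnot A \to \lnot D) \land A)  //  \lnot C, \lnot ((\lnot A \to \lnot D) \land A).
          branch 2.1.1 (add C, ((\lnot A \to \lnot D) \land A)):
            ((\lnot A \to \lnot D) \land A): α-rule — add (\lnot A \to \lnot D), A.
            (\lnot A \to \lnot D): β-rule — branch into \lnot \lnot A  //  \lnot D.
              branch 2.1.1.1 (add \lnot \lnot A):
                ○ open, literals {A=1, C=1, D=1}.
              branch 2.1.1.2 (add \lnot D):
                × closes — contains both D and \lnot D.
          branch 2.1.2 (add \lnot C, \lnot ((\lnot A \to \lnot D) \land A)):
            \lnot ((\lnot A \to \lnot D) \land A): β-rule — branch into \lnot (\lnot A \to \lnot D)  //  \lnot A.
              branch 2.1.2.1 (add \lnot (\lnot A \to \lnot D)):
                \lnot (\lnot A \to \lnot D): α-rule — add \lnot A, \lnot \lnot D.
                × closes — contains both A and \lnot A.
              branch 2.1.2.2 (add \lnot A):
                × closes — contains both A and \lnot A.
      branch 2.2 (add \lnot C):
        (C \leftrightarrow ((\lnot A \to \lnot D) \land A)): β-rule — branch into C, ((\lnot A \to \lnot D) \land A)  //  \lnot C, \lnot ((\lnot A \to \lnot D) \land A).
          branch 2.2.1 (add C, ((\lnot A \to \lnot D) \land A)):
            × closes — contains both C and \lnot C.
          branch 2.2.2 (add \lnot C, \lnot ((\lnot A \to \lnot D) \land A)):
            \lnot ((\lnot A \to \lnot D) \land A): β-rule — branch into \lnot (\lnot A \to \lnot D)  //  \lnot A.
              branch 2.2.2.1 (add \lnot (\lnot A \to \lnot D)):
                \lnot (\lnot A \to \lnot D): α-rule — add \lnot A, \lnot \lnot D.
                ○ open, literals {A=0, C=0, D=1}.
              branch 2.2.2.2 (add \lnot A):
                ○ open, literals {A=0, C=0}.
4 branches closed, 9 open.
Each open branch fixes some atoms; the unmentioned ones are free. Counting distinct full assignments: branch {A=1, C=1, D=1, E=1} (B) contributes 2 new; branch {C=1, D=1, E=1} (A, B) contributes 2 new; branch {A=0, D=0, E=0} (C, B) contributes 4 new; branch {D=0, E=0} (C, A, B) contributes 4 new; branch {D=0, E=0} (C, A, B) contributes 0 new; branch {C=0, D=0} (A, B, E) contributes 4 new; branch {A=1, C=1, D=1} (B, E) contributes 2 new; branch {A=0, C=0, D=1} (B, E) contributes 4 new; branch {A=0, C=0} (D, B, E) contributes 0 new. Total: 22.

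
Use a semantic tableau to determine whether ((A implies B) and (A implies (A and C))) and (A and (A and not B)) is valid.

Assume the negation and expand:
Initial set: {not (((A implies B) and (A implies (A and C))) and (A and (A and not B)))}.
not (((A implies B) and (A implies (A and C))) and (A and (A and not B))): β-rule — branch into not ((A implies B) and (A implies (A and C)))  //  not (A and (A and not B)).
  branch 1 (add not ((A implies B) and (A implies (A and C)))):
    not ((A implies B) and (A implies (A and C))): β-rule — branch into not (A implies B)  //  not (A implies (A and C)).
      branch 1.1 (add not (A implies B)):
        not (A implies B): α-rule — add A, not B.
        ○ open, literals {A=T, B=F}.
      branch 1.2 (add not (A implies (A and C))):
        not (A implies (A and C)): α-rule — add A, not (A and C).
        not (A and C): β-rule — branch into not A  //  not C.
          branch 1.2.1 (add not A):
            × closes — contains both A and not A.
          branch 1.2.2 (add not C):
            ○ open, literals {A=T, C=F}.
  branch 2 (add not (A and (A and not B))):
    not (A and (A and not B)): β-rule — branch into not A  //  not (A and not B).
      branch 2.1 (add not A):
        ○ open, literals {A=F}.
      branch 2.2 (add not (A and not B)):
        not (A and not B): β-rule — branch into not A  //  not not B.
          branch 2.2.1 (add not A):
            ○ open, literals {A=F}.
          branch 2.2.2 (add not not B):
            ○ open, literals {B=T}.
1 branch closed, 5 open.
An open branch gives a countermodel: A=T, B=F (unmentioned atoms arbitrary); under it the original formula is false.

Not valid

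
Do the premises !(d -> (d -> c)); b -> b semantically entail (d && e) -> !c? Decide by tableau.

Yes

Initial set: {!(d -> (d -> c)); (b -> b); !((d && e) -> !c)}.
!(d -> (d -> c)): α-rule — add d, !(d -> c).
!((d && e) -> !c): α-rule — add (d && e), !!c.
!(d -> c): α-rule — add d, !c.
× closes — contains both c and !c.
All 1 branch closes.
Every branch closed, so the premises entail the conclusion.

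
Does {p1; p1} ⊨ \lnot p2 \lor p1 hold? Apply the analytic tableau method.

Initial set: {p1; p1; \lnot (\lnot p2 \lor p1)}.
\lnot (\lnot p2 \lor p1): α-rule — add \lnot \lnot p2, \lnot p1.
× closes — contains both p1 and \lnot p1.
All 1 branch closes.
Every branch closed, so the premises entail the conclusion.

Yes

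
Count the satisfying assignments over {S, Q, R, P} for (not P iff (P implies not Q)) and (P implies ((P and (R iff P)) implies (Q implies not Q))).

Initial set: {((not P iff (P implies not Q)) and (P implies ((P and (R iff P)) implies (Q implies not Q))))}.
((not P iff (P implies not Q)) and (P implies ((P and (R iff P)) implies (Q implies not Q)))): α-rule — add (not P iff (P implies not Q)), (P implies ((P and (R iff P)) implies (Q implies not Q))).
(not P iff (P implies not Q)): β-rule — branch into not P, (P implies not Q)  //  not not P, not (P implies not Q).
  branch 1 (add not P, (P implies not Q)):
    (P implies ((P and (R iff P)) implies (Q implies not Q))): β-rule — branch into not P  //  ((P and (R iff P)) implies (Q implies not Q)).
      branch 1.1 (add not P):
        (P implies not Q): β-rule — branch into not P  //  not Q.
          branch 1.1.1 (add not P):
            ○ open, literals {P=false}.
          branch 1.1.2 (add not Q):
            ○ open, literals {P=false, Q=false}.
      branch 1.2 (add ((P and (R iff P)) implies (Q implies not Q))):
        (P implies not Q): β-rule — branch into not P  //  not Q.
          branch 1.2.1 (add not P):
            ((P and (R iff P)) implies (Q implies not Q)): β-rule — branch into not (P and (R iff P))  //  (Q implies not Q).
              branch 1.2.1.1 (add not (P and (R iff P))):
                not (P and (R iff P)): β-rule — branch into not P  //  not (R iff P).
                  branch 1.2.1.1.1 (add not P):
                    ○ open, literals {P=false}.
                  branch 1.2.1.1.2 (add not (R iff P)):
                    not (R iff P): β-rule — branch into R, not P  //  not R, P.
                      branch 1.2.1.1.2.1 (add R, not P):
                        ○ open, literals {P=false, R=true}.
                      branch 1.2.1.1.2.2 (add not R, P):
                        × closes — contains both P and not P.
              branch 1.2.1.2 (add (Q implies not Q)):
                (Q implies not Q): β-rule — branch into not Q  //  not Q.
                  branch 1.2.1.2.1 (add not Q):
                    ○ open, literals {P=false, Q=false}.
                  branch 1.2.1.2.2 (add not Q):
                    ○ open, literals {P=false, Q=false}.
          branch 1.2.2 (add not Q):
            ((P and (R iff P)) implies (Q implies not Q)): β-rule — branch into not (P and (R iff P))  //  (Q implies not Q).
              branch 1.2.2.1 (add not (P and (R iff P))):
                not (P and (R iff P)): β-rule — branch into not P  //  not (R iff P).
                  branch 1.2.2.1.1 (add not P):
                    ○ open, literals {P=false, Q=false}.
                  branch 1.2.2.1.2 (add not (R iff P)):
                    not (R iff P): β-rule — branch into R, not P  //  not R, P.
                      branch 1.2.2.1.2.1 (add R, not P):
                        ○ open, literals {P=false, Q=false, R=true}.
                      branch 1.2.2.1.2.2 (add not R, P):
                        × closes — contains both P and not P.
              branch 1.2.2.2 (add (Q implies not Q)):
                (Q implies not Q): β-rule — branch into not Q  //  not Q.
                  branch 1.2.2.2.1 (add not Q):
                    ○ open, literals {P=false, Q=false}.
                  branch 1.2.2.2.2 (add not Q):
                    ○ open, literals {P=false, Q=false}.
  branch 2 (add not not P, not (P implies not Q)):
    not (P implies not Q): α-rule — add P, not not Q.
    (P implies ((P and (R iff P)) implies (Q implies not Q))): β-rule — branch into not P  //  ((P and (R iff P)) implies (Q implies not Q)).
      branch 2.1 (add not P):
        × closes — contains both P and not P.
      branch 2.2 (add ((P and (R iff P)) implies (Q implies not Q))):
        ((P and (R iff P)) implies (Q implies not Q)): β-rule — branch into not (P and (R iff P))  //  (Q implies not Q).
          branch 2.2.1 (add not (P and (R iff P))):
            not (P and (R iff P)): β-rule — branch into not P  //  not (R iff P).
              branch 2.2.1.1 (add not P):
                × closes — contains both P and not P.
              branch 2.2.1.2 (add not (R iff P)):
                not (R iff P): β-rule — branch into R, not P  //  not R, P.
                  branch 2.2.1.2.1 (add R, not P):
                    × closes — contains both P and not P.
                  branch 2.2.1.2.2 (add not R, P):
                    ○ open, literals {P=true, Q=true, R=false}.
          branch 2.2.2 (add (Q implies not Q)):
            (Q implies not Q): β-rule — branch into not Q  //  not Q.
              branch 2.2.2.1 (add not Q):
                × closes — contains both Q and not Q.
              branch 2.2.2.2 (add not Q):
                × closes — contains both Q and not Q.
7 branches closed, 11 open.
Each open branch fixes some atoms; the unmentioned ones are free. Counting distinct full assignments: branch {P=false} (S, Q, R) contributes 8 new; branch {P=false, Q=false} (S, R) contributes 0 new; branch {P=false} (S, Q, R) contributes 0 new; branch {P=false, R=true} (S, Q) contributes 0 new; branch {P=false, Q=false} (S, R) contributes 0 new; branch {P=false, Q=false} (S, R) contributes 0 new; branch {P=false, Q=false} (S, R) contributes 0 new; branch {P=false, Q=false, R=true} (S) contributes 0 new; branch {P=false, Q=false} (S, R) contributes 0 new; branch {P=false, Q=false} (S, R) contributes 0 new; branch {P=true, Q=true, R=false} (S) contributes 2 new. Total: 10.

10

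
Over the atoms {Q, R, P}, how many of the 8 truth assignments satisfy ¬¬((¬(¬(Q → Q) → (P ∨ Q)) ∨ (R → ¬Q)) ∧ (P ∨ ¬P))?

6

Initial set: {T ¬¬((¬(¬(Q → Q) → (P ∨ Q)) ∨ (R → ¬Q)) ∧ (P ∨ ¬P))}.
T ¬¬((¬(¬(Q → Q) → (P ∨ Q)) ∨ (R → ¬Q)) ∧ (P ∨ ¬P)): drop double negation, giving T ((¬(¬(Q → Q) → (P ∨ Q)) ∨ (R → ¬Q)) ∧ (P ∨ ¬P)).
T ((¬(¬(Q → Q) → (P ∨ Q)) ∨ (R → ¬Q)) ∧ (P ∨ ¬P)): α-rule — add T (¬(¬(Q → Q) → (P ∨ Q)) ∨ (R → ¬Q)), T (P ∨ ¬P).
T (¬(¬(Q → Q) → (P ∨ Q)) ∨ (R → ¬Q)): β-rule — branch into T ¬(¬(Q → Q) → (P ∨ Q))  //  T (R → ¬Q).
  branch 1 (add T ¬(¬(Q → Q) → (P ∨ Q))):
    T ¬(¬(Q → Q) → (P ∨ Q)): α-rule — add T ¬(Q → Q), F (P ∨ Q).
    T ¬(Q → Q): α-rule — add T Q, F Q.
    × closes — contains both Q and ¬Q.
  branch 2 (add T (R → ¬Q)):
    T (P ∨ ¬P): β-rule — branch into T P  //  T ¬P.
      branch 2.1 (add T P):
        T (R → ¬Q): β-rule — branch into F R  //  T ¬Q.
          branch 2.1.1 (add F R):
            ○ open, literals {P=true, R=false}.
          branch 2.1.2 (add T ¬Q):
            ○ open, literals {P=true, Q=false}.
      branch 2.2 (add T ¬P):
        T (R → ¬Q): β-rule — branch into F R  //  T ¬Q.
          branch 2.2.1 (add F R):
            ○ open, literals {P=false, R=false}.
          branch 2.2.2 (add T ¬Q):
            ○ open, literals {P=false, Q=false}.
1 branch closed, 4 open.
Each open branch fixes some atoms; the unmentioned ones are free. Counting distinct full assignments: branch {P=true, R=false} (Q) contributes 2 new; branch {P=true, Q=false} (R) contributes 1 new; branch {P=false, R=false} (Q) contributes 2 new; branch {P=false, Q=false} (R) contributes 1 new. Total: 6.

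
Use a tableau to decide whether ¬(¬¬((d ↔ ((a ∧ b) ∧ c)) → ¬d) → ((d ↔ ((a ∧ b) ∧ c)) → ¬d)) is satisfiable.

Initial set: {¬(¬¬((d ↔ ((a ∧ b) ∧ c)) → ¬d) → ((d ↔ ((a ∧ b) ∧ c)) → ¬d))}.
¬(¬¬((d ↔ ((a ∧ b) ∧ c)) → ¬d) → ((d ↔ ((a ∧ b) ∧ c)) → ¬d)): α-rule — add ¬¬((d ↔ ((a ∧ b) ∧ c)) → ¬d), ¬((d ↔ ((a ∧ b) ∧ c)) → ¬d).
¬¬((d ↔ ((a ∧ b) ∧ c)) → ¬d): drop double negation, giving ((d ↔ ((a ∧ b) ∧ c)) → ¬d).
¬((d ↔ ((a ∧ b) ∧ c)) → ¬d): α-rule — add (d ↔ ((a ∧ b) ∧ c)), ¬¬d.
((d ↔ ((a ∧ b) ∧ c)) → ¬d): β-rule — branch into ¬(d ↔ ((a ∧ b) ∧ c))  //  ¬d.
  branch 1 (add ¬(d ↔ ((a ∧ b) ∧ c))):
    (d ↔ ((a ∧ b) ∧ c)): β-rule — branch into d, ((a ∧ b) ∧ c)  //  ¬d, ¬((a ∧ b) ∧ c).
      branch 1.1 (add d, ((a ∧ b) ∧ c)):
        ((a ∧ b) ∧ c): α-rule — add (a ∧ b), c.
        (a ∧ b): α-rule — add a, b.
        ¬(d ↔ ((a ∧ b) ∧ c)): β-rule — branch into d, ¬((a ∧ b) ∧ c)  //  ¬d, ((a ∧ b) ∧ c).
          branch 1.1.1 (add d, ¬((a ∧ b) ∧ c)):
            ¬((a ∧ b) ∧ c): β-rule — branch into ¬(a ∧ b)  //  ¬c.
              branch 1.1.1.1 (add ¬(a ∧ b)):
                ¬(a ∧ b): β-rule — branch into ¬a  //  ¬b.
                  branch 1.1.1.1.1 (add ¬a):
                    × closes — contains both a and ¬a.
                  branch 1.1.1.1.2 (add ¬b):
                    × closes — contains both b and ¬b.
              branch 1.1.1.2 (add ¬c):
                × closes — contains both c and ¬c.
          branch 1.1.2 (add ¬d, ((a ∧ b) ∧ c)):
            × closes — contains both d and ¬d.
      branch 1.2 (add ¬d, ¬((a ∧ b) ∧ c)):
        × closes — contains both d and ¬d.
  branch 2 (add ¬d):
    × closes — contains both d and ¬d.
All 6 branches close.
Every branch closed; the formula is unsatisfiable.

Unsatisfiable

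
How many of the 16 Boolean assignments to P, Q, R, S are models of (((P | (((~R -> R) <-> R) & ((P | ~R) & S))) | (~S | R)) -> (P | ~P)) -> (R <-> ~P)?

Initial set: {((((P | (((~R -> R) <-> R) & ((P | ~R) & S))) | (~S | R)) -> (P | ~P)) -> (R <-> ~P))}.
((((P | (((~R -> R) <-> R) & ((P | ~R) & S))) | (~S | R)) -> (P | ~P)) -> (R <-> ~P)): β-rule — branch into ~(((P | (((~R -> R) <-> R) & ((P | ~R) & S))) | (~S | R)) -> (P | ~P))  //  (R <-> ~P).
  branch 1 (add ~(((P | (((~R -> R) <-> R) & ((P | ~R) & S))) | (~S | R)) -> (P | ~P))):
    ~(((P | (((~R -> R) <-> R) & ((P | ~R) & S))) | (~S | R)) -> (P | ~P)): α-rule — add ((P | (((~R -> R) <-> R) & ((P | ~R) & S))) | (~S | R)), ~(P | ~P).
    ~(P | ~P): α-rule — add ~P, ~~P.
    × closes — contains both P and ~P.
  branch 2 (add (R <-> ~P)):
    (R <-> ~P): β-rule — branch into R, ~P  //  ~R, ~~P.
      branch 2.1 (add R, ~P):
        ○ open, literals {P=false, R=true}.
      branch 2.2 (add ~R, ~~P):
        ○ open, literals {P=true, R=false}.
1 branch closed, 2 open.
Each open branch fixes some atoms; the unmentioned ones are free. Counting distinct full assignments: branch {P=false, R=true} (Q, S) contributes 4 new; branch {P=true, R=false} (Q, S) contributes 4 new. Total: 8.

8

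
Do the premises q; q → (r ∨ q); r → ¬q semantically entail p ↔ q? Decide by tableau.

Initial set: {q; (q → (r ∨ q)); (r → ¬q); ¬(p ↔ q)}.
(q → (r ∨ q)): β-rule — branch into ¬q  //  (r ∨ q).
  branch 1 (add ¬q):
    × closes — contains both q and ¬q.
  branch 2 (add (r ∨ q)):
    (r → ¬q): β-rule — branch into ¬r  //  ¬q.
      branch 2.1 (add ¬r):
        ¬(p ↔ q): β-rule — branch into p, ¬q  //  ¬p, q.
          branch 2.1.1 (add p, ¬q):
            × closes — contains both q and ¬q.
          branch 2.1.2 (add ¬p, q):
            (r ∨ q): β-rule — branch into r  //  q.
              branch 2.1.2.1 (add r):
                × closes — contains both r and ¬r.
              branch 2.1.2.2 (add q):
                ○ open, literals {p=0, q=1, r=0}.
      branch 2.2 (add ¬q):
        × closes — contains both q and ¬q.
4 branches closed, 1 open.
An open branch gives a countermodel: p=0, q=1, r=0 (unmentioned atoms arbitrary); the premises hold there but the conclusion fails.

No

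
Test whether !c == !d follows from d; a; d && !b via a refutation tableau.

No

Initial set: {d; a; (d && !b); !(!c == !d)}.
(d && !b): α-rule — add d, !b.
!(!c == !d): β-rule — branch into !c, !!d  //  !!c, !d.
  branch 1 (add !c, !!d):
    ○ open, literals {a=T, b=F, c=F, d=T}.
  branch 2 (add !!c, !d):
    × closes — contains both d and !d.
1 branch closed, 1 open.
An open branch gives a countermodel: a=T, b=F, c=F, d=T (unmentioned atoms arbitrary); the premises hold there but the conclusion fails.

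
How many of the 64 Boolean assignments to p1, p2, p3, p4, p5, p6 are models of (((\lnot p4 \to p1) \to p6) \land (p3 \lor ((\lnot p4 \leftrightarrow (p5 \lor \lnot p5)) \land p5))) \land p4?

Initial set: {((((\lnot p4 \to p1) \to p6) \land (p3 \lor ((\lnot p4 \leftrightarrow (p5 \lor \lnot p5)) \land p5))) \land p4)}.
((((\lnot p4 \to p1) \to p6) \land (p3 \lor ((\lnot p4 \leftrightarrow (p5 \lor \lnot p5)) \land p5))) \land p4): α-rule — add (((\lnot p4 \to p1) \to p6) \land (p3 \lor ((\lnot p4 \leftrightarrow (p5 \lor \lnot p5)) \land p5))), p4.
(((\lnot p4 \to p1) \to p6) \land (p3 \lor ((\lnot p4 \leftrightarrow (p5 \lor \lnot p5)) \land p5))): α-rule — add ((\lnot p4 \to p1) \to p6), (p3 \lor ((\lnot p4 \leftrightarrow (p5 \lor \lnot p5)) \land p5)).
((\lnot p4 \to p1) \to p6): β-rule — branch into \lnot (\lnot p4 \to p1)  //  p6.
  branch 1 (add \lnot (\lnot p4 \to p1)):
    \lnot (\lnot p4 \to p1): α-rule — add \lnot p4, \lnot p1.
    × closes — contains both p4 and \lnot p4.
  branch 2 (add p6):
    (p3 \lor ((\lnot p4 \leftrightarrow (p5 \lor \lnot p5)) \land p5)): β-rule — branch into p3  //  ((\lnot p4 \leftrightarrow (p5 \lor \lnot p5)) \land p5).
      branch 2.1 (add p3):
        ○ open, literals {p3=1, p4=1, p6=1}.
      branch 2.2 (add ((\lnot p4 \leftrightarrow (p5 \lor \lnot p5)) \land p5)):
        ((\lnot p4 \leftrightarrow (p5 \lor \lnot p5)) \land p5): α-rule — add (\lnot p4 \leftrightarrow (p5 \lor \lnot p5)), p5.
        (\lnot p4 \leftrightarrow (p5 \lor \lnot p5)): β-rule — branch into \lnot p4, (p5 \lor \lnot p5)  //  \lnot \lnot p4, \lnot (p5 \lor \lnot p5).
          branch 2.2.1 (add \lnot p4, (p5 \lor \lnot p5)):
            × closes — contains both p4 and \lnot p4.
          branch 2.2.2 (add \lnot \lnot p4, \lnot (p5 \lor \lnot p5)):
            \lnot (p5 \lor \lnot p5): α-rule — add \lnot p5, \lnot \lnot p5.
            × closes — contains both p5 and \lnot p5.
3 branches closed, 1 open.
Each open branch fixes some atoms; the unmentioned ones are free. Counting distinct full assignments: branch {p3=1, p4=1, p6=1} (p1, p2, p5) contributes 8 new. Total: 8.

8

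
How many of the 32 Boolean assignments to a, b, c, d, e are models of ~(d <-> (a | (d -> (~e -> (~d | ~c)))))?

Initial set: {~(d <-> (a | (d -> (~e -> (~d | ~c)))))}.
~(d <-> (a | (d -> (~e -> (~d | ~c))))): β-rule — branch into d, ~(a | (d -> (~e -> (~d | ~c))))  //  ~d, (a | (d -> (~e -> (~d | ~c)))).
  branch 1 (add d, ~(a | (d -> (~e -> (~d | ~c))))):
    ~(a | (d -> (~e -> (~d | ~c)))): α-rule — add ~a, ~(d -> (~e -> (~d | ~c))).
    ~(d -> (~e -> (~d | ~c))): α-rule — add d, ~(~e -> (~d | ~c)).
    ~(~e -> (~d | ~c)): α-rule — add ~e, ~(~d | ~c).
    ~(~d | ~c): α-rule — add ~~d, ~~c.
    ○ open, literals {a=F, c=T, d=T, e=F}.
  branch 2 (add ~d, (a | (d -> (~e -> (~d | ~c))))):
    (a | (d -> (~e -> (~d | ~c)))): β-rule — branch into a  //  (d -> (~e -> (~d | ~c))).
      branch 2.1 (add a):
        ○ open, literals {a=T, d=F}.
      branch 2.2 (add (d -> (~e -> (~d | ~c)))):
        (d -> (~e -> (~d | ~c))): β-rule — branch into ~d  //  (~e -> (~d | ~c)).
          branch 2.2.1 (add ~d):
            ○ open, literals {d=F}.
          branch 2.2.2 (add (~e -> (~d | ~c))):
            (~e -> (~d | ~c)): β-rule — branch into ~~e  //  (~d | ~c).
              branch 2.2.2.1 (add ~~e):
                ○ open, literals {d=F, e=T}.
              branch 2.2.2.2 (add (~d | ~c)):
                (~d | ~c): β-rule — branch into ~d  //  ~c.
                  branch 2.2.2.2.1 (add ~d):
                    ○ open, literals {d=F}.
                  branch 2.2.2.2.2 (add ~c):
                    ○ open, literals {c=F, d=F}.
0 branches closed, 6 open.
Each open branch fixes some atoms; the unmentioned ones are free. Counting distinct full assignments: branch {a=F, c=T, d=T, e=F} (b) contributes 2 new; branch {a=T, d=F} (b, c, e) contributes 8 new; branch {d=F} (a, b, c, e) contributes 8 new; branch {d=F, e=T} (a, b, c) contributes 0 new; branch {d=F} (a, b, c, e) contributes 0 new; branch {c=F, d=F} (a, b, e) contributes 0 new. Total: 18.

18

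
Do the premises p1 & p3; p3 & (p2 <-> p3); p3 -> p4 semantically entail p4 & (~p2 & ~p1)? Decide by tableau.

Initial set: {(p1 & p3); (p3 & (p2 <-> p3)); (p3 -> p4); ~(p4 & (~p2 & ~p1))}.
(p1 & p3): α-rule — add p1, p3.
(p3 & (p2 <-> p3)): α-rule — add p3, (p2 <-> p3).
(p3 -> p4): β-rule — branch into ~p3  //  p4.
  branch 1 (add ~p3):
    × closes — contains both p3 and ~p3.
  branch 2 (add p4):
    ~(p4 & (~p2 & ~p1)): β-rule — branch into ~p4  //  ~(~p2 & ~p1).
      branch 2.1 (add ~p4):
        × closes — contains both p4 and ~p4.
      branch 2.2 (add ~(~p2 & ~p1)):
        (p2 <-> p3): β-rule — branch into p2, p3  //  ~p2, ~p3.
          branch 2.2.1 (add p2, p3):
            ~(~p2 & ~p1): β-rule — branch into ~~p2  //  ~~p1.
              branch 2.2.1.1 (add ~~p2):
                ○ open, literals {p1=1, p2=1, p3=1, p4=1}.
              branch 2.2.1.2 (add ~~p1):
                ○ open, literals {p1=1, p2=1, p3=1, p4=1}.
          branch 2.2.2 (add ~p2, ~p3):
            × closes — contains both p3 and ~p3.
3 branches closed, 2 open.
An open branch gives a countermodel: p1=1, p2=1, p3=1, p4=1 (unmentioned atoms arbitrary); the premises hold there but the conclusion fails.

No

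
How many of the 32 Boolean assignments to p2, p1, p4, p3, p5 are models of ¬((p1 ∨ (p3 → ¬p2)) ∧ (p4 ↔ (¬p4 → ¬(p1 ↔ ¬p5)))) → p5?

27

Initial set: {(¬((p1 ∨ (p3 → ¬p2)) ∧ (p4 ↔ (¬p4 → ¬(p1 ↔ ¬p5)))) → p5)}.
(¬((p1 ∨ (p3 → ¬p2)) ∧ (p4 ↔ (¬p4 → ¬(p1 ↔ ¬p5)))) → p5): β-rule — branch into ¬¬((p1 ∨ (p3 → ¬p2)) ∧ (p4 ↔ (¬p4 → ¬(p1 ↔ ¬p5))))  //  p5.
  branch 1 (add ¬¬((p1 ∨ (p3 → ¬p2)) ∧ (p4 ↔ (¬p4 → ¬(p1 ↔ ¬p5))))):
    ¬¬((p1 ∨ (p3 → ¬p2)) ∧ (p4 ↔ (¬p4 → ¬(p1 ↔ ¬p5)))): α-rule — add (p1 ∨ (p3 → ¬p2)), (p4 ↔ (¬p4 → ¬(p1 ↔ ¬p5))).
    (p1 ∨ (p3 → ¬p2)): β-rule — branch into p1  //  (p3 → ¬p2).
      branch 1.1 (add p1):
        (p4 ↔ (¬p4 → ¬(p1 ↔ ¬p5))): β-rule — branch into p4, (¬p4 → ¬(p1 ↔ ¬p5))  //  ¬p4, ¬(¬p4 → ¬(p1 ↔ ¬p5)).
          branch 1.1.1 (add p4, (¬p4 → ¬(p1 ↔ ¬p5))):
            (¬p4 → ¬(p1 ↔ ¬p5)): β-rule — branch into ¬¬p4  //  ¬(p1 ↔ ¬p5).
              branch 1.1.1.1 (add ¬¬p4):
                ○ open, literals {p1=T, p4=T}.
              branch 1.1.1.2 (add ¬(p1 ↔ ¬p5)):
                ¬(p1 ↔ ¬p5): β-rule — branch into p1, ¬¬p5  //  ¬p1, ¬p5.
                  branch 1.1.1.2.1 (add p1, ¬¬p5):
                    ○ open, literals {p1=T, p4=T, p5=T}.
                  branch 1.1.1.2.2 (add ¬p1, ¬p5):
                    × closes — contains both p1 and ¬p1.
          branch 1.1.2 (add ¬p4, ¬(¬p4 → ¬(p1 ↔ ¬p5))):
            ¬(¬p4 → ¬(p1 ↔ ¬p5)): α-rule — add ¬p4, ¬¬(p1 ↔ ¬p5).
            ¬¬(p1 ↔ ¬p5): β-rule — branch into p1, ¬p5  //  ¬p1, ¬¬p5.
              branch 1.1.2.1 (add p1, ¬p5):
                ○ open, literals {p1=T, p4=F, p5=F}.
              branch 1.1.2.2 (add ¬p1, ¬¬p5):
                × closes — contains both p1 and ¬p1.
      branch 1.2 (add (p3 → ¬p2)):
        (p4 ↔ (¬p4 → ¬(p1 ↔ ¬p5))): β-rule — branch into p4, (¬p4 → ¬(p1 ↔ ¬p5))  //  ¬p4, ¬(¬p4 → ¬(p1 ↔ ¬p5)).
          branch 1.2.1 (add p4, (¬p4 → ¬(p1 ↔ ¬p5))):
            (p3 → ¬p2): β-rule — branch into ¬p3  //  ¬p2.
              branch 1.2.1.1 (add ¬p3):
                (¬p4 → ¬(p1 ↔ ¬p5)): β-rule — branch into ¬¬p4  //  ¬(p1 ↔ ¬p5).
                  branch 1.2.1.1.1 (add ¬¬p4):
                    ○ open, literals {p3=F, p4=T}.
                  branch 1.2.1.1.2 (add ¬(p1 ↔ ¬p5)):
                    ¬(p1 ↔ ¬p5): β-rule — branch into p1, ¬¬p5  //  ¬p1, ¬p5.
                      branch 1.2.1.1.2.1 (add p1, ¬¬p5):
                        ○ open, literals {p1=T, p3=F, p4=T, p5=T}.
                      branch 1.2.1.1.2.2 (add ¬p1, ¬p5):
                        ○ open, literals {p1=F, p3=F, p4=T, p5=F}.
              branch 1.2.1.2 (add ¬p2):
                (¬p4 → ¬(p1 ↔ ¬p5)): β-rule — branch into ¬¬p4  //  ¬(p1 ↔ ¬p5).
                  branch 1.2.1.2.1 (add ¬¬p4):
                    ○ open, literals {p2=F, p4=T}.
                  branch 1.2.1.2.2 (add ¬(p1 ↔ ¬p5)):
                    ¬(p1 ↔ ¬p5): β-rule — branch into p1, ¬¬p5  //  ¬p1, ¬p5.
                      branch 1.2.1.2.2.1 (add p1, ¬¬p5):
                        ○ open, literals {p1=T, p2=F, p4=T, p5=T}.
                      branch 1.2.1.2.2.2 (add ¬p1, ¬p5):
                        ○ open, literals {p1=F, p2=F, p4=T, p5=F}.
          branch 1.2.2 (add ¬p4, ¬(¬p4 → ¬(p1 ↔ ¬p5))):
            ¬(¬p4 → ¬(p1 ↔ ¬p5)): α-rule — add ¬p4, ¬¬(p1 ↔ ¬p5).
            (p3 → ¬p2): β-rule — branch into ¬p3  //  ¬p2.
              branch 1.2.2.1 (add ¬p3):
                ¬¬(p1 ↔ ¬p5): β-rule — branch into p1, ¬p5  //  ¬p1, ¬¬p5.
                  branch 1.2.2.1.1 (add p1, ¬p5):
                    ○ open, literals {p1=T, p3=F, p4=F, p5=F}.
                  branch 1.2.2.1.2 (add ¬p1, ¬¬p5):
                    ○ open, literals {p1=F, p3=F, p4=F, p5=T}.
              branch 1.2.2.2 (add ¬p2):
                ¬¬(p1 ↔ ¬p5): β-rule — branch into p1, ¬p5  //  ¬p1, ¬¬p5.
                  branch 1.2.2.2.1 (add p1, ¬p5):
                    ○ open, literals {p1=T, p2=F, p4=F, p5=F}.
                  branch 1.2.2.2.2 (add ¬p1, ¬¬p5):
                    ○ open, literals {p1=F, p2=F, p4=F, p5=T}.
  branch 2 (add p5):
    ○ open, literals {p5=T}.
2 branches closed, 14 open.
Each open branch fixes some atoms; the unmentioned ones are free. Counting distinct full assignments: branch {p1=T, p4=T} (p2, p3, p5) contributes 8 new; branch {p1=T, p4=T, p5=T} (p2, p3) contributes 0 new; branch {p1=T, p4=F, p5=F} (p2, p3) contributes 4 new; branch {p3=F, p4=T} (p2, p1, p5) contributes 4 new; branch {p1=T, p3=F, p4=T, p5=T} (p2) contributes 0 new; branch {p1=F, p3=F, p4=T, p5=F} (p2) contributes 0 new; branch {p2=F, p4=T} (p1, p3, p5) contributes 2 new; branch {p1=T, p2=F, p4=T, p5=T} (p3) contributes 0 new; branch {p1=F, p2=F, p4=T, p5=F} (p3) contributes 0 new; branch {p1=T, p3=F, p4=F, p5=F} (p2) contributes 0 new; branch {p1=F, p3=F, p4=F, p5=T} (p2) contributes 2 new; branch {p1=T, p2=F, p4=F, p5=F} (p3) contributes 0 new; branch {p1=F, p2=F, p4=F, p5=T} (p3) contributes 1 new; branch {p5=T} (p2, p1, p4, p3) contributes 6 new. Total: 27.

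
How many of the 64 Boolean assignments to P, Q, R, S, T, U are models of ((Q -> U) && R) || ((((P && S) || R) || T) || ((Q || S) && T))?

52

Initial set: {(((Q -> U) && R) || ((((P && S) || R) || T) || ((Q || S) && T)))}.
(((Q -> U) && R) || ((((P && S) || R) || T) || ((Q || S) && T))): β-rule — branch into ((Q -> U) && R)  //  ((((P && S) || R) || T) || ((Q || S) && T)).
  branch 1 (add ((Q -> U) && R)):
    ((Q -> U) && R): α-rule — add (Q -> U), R.
    (Q -> U): β-rule — branch into !Q  //  U.
      branch 1.1 (add !Q):
        ○ open, literals {Q=0, R=1}.
      branch 1.2 (add U):
        ○ open, literals {R=1, U=1}.
  branch 2 (add ((((P && S) || R) || T) || ((Q || S) && T))):
    ((((P && S) || R) || T) || ((Q || S) && T)): β-rule — branch into (((P && S) || R) || T)  //  ((Q || S) && T).
      branch 2.1 (add (((P && S) || R) || T)):
        (((P && S) || R) || T): β-rule — branch into ((P && S) || R)  //  T.
          branch 2.1.1 (add ((P && S) || R)):
            ((P && S) || R): β-rule — branch into (P && S)  //  R.
              branch 2.1.1.1 (add (P && S)):
                (P && S): α-rule — add P, S.
                ○ open, literals {P=1, S=1}.
              branch 2.1.1.2 (add R):
                ○ open, literals {R=1}.
          branch 2.1.2 (add T):
            ○ open, literals {T=1}.
      branch 2.2 (add ((Q || S) && T)):
        ((Q || S) && T): α-rule — add (Q || S), T.
        (Q || S): β-rule — branch into Q  //  S.
          branch 2.2.1 (add Q):
            ○ open, literals {Q=1, T=1}.
          branch 2.2.2 (add S):
            ○ open, literals {S=1, T=1}.
0 branches closed, 7 open.
Each open branch fixes some atoms; the unmentioned ones are free. Counting distinct full assignments: branch {Q=0, R=1} (P, S, T, U) contributes 16 new; branch {R=1, U=1} (P, Q, S, T) contributes 8 new; branch {P=1, S=1} (Q, R, T, U) contributes 10 new; branch {R=1} (P, Q, S, T, U) contributes 6 new; branch {T=1} (P, Q, R, S, U) contributes 12 new; branch {Q=1, T=1} (P, R, S, U) contributes 0 new; branch {S=1, T=1} (P, Q, R, U) contributes 0 new. Total: 52.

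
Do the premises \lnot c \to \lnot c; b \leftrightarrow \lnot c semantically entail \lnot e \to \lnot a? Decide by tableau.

No

Initial set: {(\lnot c \to \lnot c); (b \leftrightarrow \lnot c); \lnot (\lnot e \to \lnot a)}.
\lnot (\lnot e \to \lnot a): α-rule — add \lnot e, \lnot \lnot a.
(\lnot c \to \lnot c): β-rule — branch into \lnot \lnot c  //  \lnot c.
  branch 1 (add \lnot \lnot c):
    (b \leftrightarrow \lnot c): β-rule — branch into b, \lnot c  //  \lnot b, \lnot \lnot c.
      branch 1.1 (add b, \lnot c):
        × closes — contains both c and \lnot c.
      branch 1.2 (add \lnot b, \lnot \lnot c):
        ○ open, literals {a=T, b=F, c=T, e=F}.
  branch 2 (add \lnot c):
    (b \leftrightarrow \lnot c): β-rule — branch into b, \lnot c  //  \lnot b, \lnot \lnot c.
      branch 2.1 (add b, \lnot c):
        ○ open, literals {a=T, b=T, c=F, e=F}.
      branch 2.2 (add \lnot b, \lnot \lnot c):
        × closes — contains both c and \lnot c.
2 branches closed, 2 open.
An open branch gives a countermodel: a=T, b=F, c=T, e=F (unmentioned atoms arbitrary); the premises hold there but the conclusion fails.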